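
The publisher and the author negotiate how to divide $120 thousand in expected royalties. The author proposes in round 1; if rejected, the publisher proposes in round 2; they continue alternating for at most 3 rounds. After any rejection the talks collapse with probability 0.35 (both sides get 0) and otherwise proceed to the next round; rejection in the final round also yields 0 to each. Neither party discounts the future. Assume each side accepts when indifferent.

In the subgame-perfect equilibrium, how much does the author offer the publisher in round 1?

27.3

Round 3 (the author proposes): the publisher will accept anything ≥ 0, so the author offers 0 and keeps 120.
Round 2 (the publisher proposes): rejecting gives the author an expected 0.65 × 120 = 78; the publisher offers that and keeps 42.
Round 1 (the author proposes): rejecting gives the publisher an expected 0.65 × 42 = 27.3. The author offers 27.3 and keeps 120 − 27.3 = 92.7.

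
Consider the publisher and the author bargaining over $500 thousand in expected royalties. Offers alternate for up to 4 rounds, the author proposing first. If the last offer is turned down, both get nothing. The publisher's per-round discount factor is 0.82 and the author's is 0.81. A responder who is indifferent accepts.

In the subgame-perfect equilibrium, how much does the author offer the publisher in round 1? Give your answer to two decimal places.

350.22

Round 4 (the publisher proposes): the author will accept anything ≥ 0, so the publisher offers 0 and keeps 500.
Round 3 (the author proposes): the publisher can get 500 next round, worth 0.82 × 500 = 410 now, so the author offers 410, keeping 90.
Round 2 (the publisher proposes): the author can get 90 next round, worth 0.81 × 90 = 72.9 now. The publisher offers 72.9 and keeps 500 − 72.9 = 427.1.
Round 1 (the author proposes): the publisher can get 427.1 next round, worth 0.82 × 427.1 = 350.222 now, so the author offers 350.222, keeping 149.778.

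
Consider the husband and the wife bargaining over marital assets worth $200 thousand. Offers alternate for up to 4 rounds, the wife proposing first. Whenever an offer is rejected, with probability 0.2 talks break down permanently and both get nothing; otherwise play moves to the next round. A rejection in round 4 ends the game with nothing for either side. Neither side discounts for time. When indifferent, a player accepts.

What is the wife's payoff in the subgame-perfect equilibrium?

65.6

Round 4 (the husband proposes): the wife will accept anything ≥ 0, so the husband offers 0 and keeps 200.
Round 3 (the wife proposes): rejecting gives the husband an expected 0.8 × 200 = 160. The wife offers 160 and keeps 200 − 160 = 40.
Round 2 (the husband proposes): rejecting gives the wife an expected 0.8 × 40 = 32, so the husband offers 32, keeping 168.
Round 1 (the wife proposes): rejecting gives the husband an expected 0.8 × 168 = 134.4. The wife offers 134.4 and keeps 200 − 134.4 = 65.6.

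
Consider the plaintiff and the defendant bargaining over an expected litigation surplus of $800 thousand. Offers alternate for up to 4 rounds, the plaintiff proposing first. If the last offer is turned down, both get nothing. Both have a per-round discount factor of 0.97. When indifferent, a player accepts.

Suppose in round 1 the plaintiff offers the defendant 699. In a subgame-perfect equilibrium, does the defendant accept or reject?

Round 4 (the defendant proposes): rejection yields 0 for the plaintiff; the defendant offers 0 and keeps 800.
Round 3 (the plaintiff proposes): the defendant can get 800 next round, worth 0.97 × 800 = 776 now. The plaintiff offers 776 and keeps 800 − 776 = 24.
Round 2 (the defendant proposes): the plaintiff can get 24 next round, worth 0.97 × 24 = 23.28 now. The defendant offers 23.28 and keeps 800 − 23.28 = 776.72.
So by rejecting in round 1, the defendant gets 776.72 next round, worth 0.97 × 776.72 = 753.4184 now.
Offer 699 < 753.4184, so the defendant rejects.

Reject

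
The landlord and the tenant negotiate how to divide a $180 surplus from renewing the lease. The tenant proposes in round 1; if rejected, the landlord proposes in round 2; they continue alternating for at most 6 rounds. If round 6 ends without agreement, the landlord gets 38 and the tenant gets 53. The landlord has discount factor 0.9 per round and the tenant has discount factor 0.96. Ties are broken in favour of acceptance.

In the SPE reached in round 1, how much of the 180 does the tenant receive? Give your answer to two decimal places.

82.60

Round 6 (the landlord proposes): the tenant gets 53 if talks fail, so the landlord offers 53 and keeps 127.
Round 5 (the tenant proposes): the landlord can get 127 next round, worth 0.9 × 127 = 114.3 now. The tenant offers 114.3 and keeps 180 − 114.3 = 65.7.
Round 4 (the landlord proposes): the tenant can get 65.7 next round, worth 0.96 × 65.7 = 63.072 now, so the landlord offers 63.072, keeping 116.928.
Round 3 (the tenant proposes): the landlord can get 116.928 next round, worth 0.9 × 116.928 = 105.2352 now, so the tenant offers 105.2352, keeping 74.7648.
Round 2 (the landlord proposes): the tenant can get 74.7648 next round, worth 0.96 × 74.7648 = 71.774208 now, so the landlord offers 71.774208, keeping 108.225792.
Round 1 (the tenant proposes): the landlord can get 108.225792 next round, worth 0.9 × 108.225792 = 97.4032128 now, so the tenant offers 97.4032128, keeping 82.5967872.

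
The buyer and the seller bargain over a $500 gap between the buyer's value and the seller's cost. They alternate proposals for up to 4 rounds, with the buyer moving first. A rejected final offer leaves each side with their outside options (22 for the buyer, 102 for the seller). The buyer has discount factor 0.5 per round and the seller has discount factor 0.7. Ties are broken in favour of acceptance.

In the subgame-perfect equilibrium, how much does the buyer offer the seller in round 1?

292.11

By backward induction:
Round 4 (the seller proposes): the buyer gets 22 if talks fail, so the seller offers 22 and keeps 478.
Round 3 (the buyer proposes): the seller can get 478 next round, worth 0.7 × 478 = 334.6 now. The buyer offers 334.6 and keeps 500 − 334.6 = 165.4.
Round 2 (the seller proposes): the buyer can get 165.4 next round, worth 0.5 × 165.4 = 82.7 now. The seller offers 82.7 and keeps 500 − 82.7 = 417.3.
Round 1 (the buyer proposes): the seller can get 417.3 next round, worth 0.7 × 417.3 = 292.11 now, so the buyer offers 292.11, keeping 207.89.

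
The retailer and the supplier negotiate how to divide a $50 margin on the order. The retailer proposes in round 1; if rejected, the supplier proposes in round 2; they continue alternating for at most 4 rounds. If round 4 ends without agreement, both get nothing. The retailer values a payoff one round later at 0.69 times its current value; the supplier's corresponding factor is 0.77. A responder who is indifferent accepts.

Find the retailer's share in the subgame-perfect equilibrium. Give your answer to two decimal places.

Solve by backward induction from round 4.
Round 4 (the supplier proposes): the retailer will accept anything ≥ 0, so the supplier offers 0 and keeps 50.
Round 3 (the retailer proposes): the supplier can get 50 next round, worth 0.77 × 50 = 38.5 now; the retailer offers that and keeps 11.5.
Round 2 (the supplier proposes): the retailer can get 11.5 next round, worth 0.69 × 11.5 = 7.935 now; the supplier offers that and keeps 42.065.
Round 1 (the retailer proposes): the supplier can get 42.065 next round, worth 0.77 × 42.065 = 32.39005 now. The retailer offers 32.39005 and keeps 50 − 32.39005 = 17.60995.

17.61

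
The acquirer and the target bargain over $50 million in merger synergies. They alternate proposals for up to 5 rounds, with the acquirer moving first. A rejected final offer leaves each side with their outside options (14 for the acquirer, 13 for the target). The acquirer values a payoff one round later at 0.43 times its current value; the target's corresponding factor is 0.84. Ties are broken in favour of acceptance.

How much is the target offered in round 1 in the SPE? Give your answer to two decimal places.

Round 5 (the acquirer proposes): the target gets 13 if talks fail, so the acquirer offers 13 and keeps 37.
Round 4 (the target proposes): the acquirer can get 37 next round, worth 0.43 × 37 = 15.91 now, so the target offers 15.91, keeping 34.09.
Round 3 (the acquirer proposes): the target can get 34.09 next round, worth 0.84 × 34.09 = 28.6356 now; the acquirer offers that and keeps 21.3644.
Round 2 (the target proposes): the acquirer can get 21.3644 next round, worth 0.43 × 21.3644 = 9.186692 now; the target offers that and keeps 40.813308.
Round 1 (the acquirer proposes): the target can get 40.813308 next round, worth 0.84 × 40.813308 = 34.28317872 now. The acquirer offers 34.28317872 and keeps 50 − 34.28317872 = 15.71682128.

34.28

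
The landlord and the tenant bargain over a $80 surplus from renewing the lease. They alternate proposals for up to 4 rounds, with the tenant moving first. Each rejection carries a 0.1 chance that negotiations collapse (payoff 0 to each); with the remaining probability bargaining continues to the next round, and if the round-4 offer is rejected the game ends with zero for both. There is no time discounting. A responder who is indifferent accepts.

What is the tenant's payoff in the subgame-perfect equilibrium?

14.48

Round 4 (the landlord proposes): the tenant will accept anything ≥ 0, so the landlord offers 0 and keeps 80.
Round 3 (the tenant proposes): rejecting gives the landlord an expected 0.9 × 80 = 72. The tenant offers 72 and keeps 80 − 72 = 8.
Round 2 (the landlord proposes): rejecting gives the tenant an expected 0.9 × 8 = 7.2; the landlord offers that and keeps 72.8.
Round 1 (the tenant proposes): rejecting gives the landlord an expected 0.9 × 72.8 = 65.52, so the tenant offers 65.52, keeping 14.48.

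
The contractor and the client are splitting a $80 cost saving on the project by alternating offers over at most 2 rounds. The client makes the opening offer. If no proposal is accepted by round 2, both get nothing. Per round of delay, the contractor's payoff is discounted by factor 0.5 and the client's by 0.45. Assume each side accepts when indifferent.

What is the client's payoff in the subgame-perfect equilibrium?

Work backward from the last round.
Round 2 (the contractor proposes): rejection yields 0 for the client; the contractor offers 0 and keeps 80.
Round 1 (the client proposes): the contractor can get 80 next round, worth 0.5 × 80 = 40 now. The client offers 40 and keeps 80 − 40 = 40.

40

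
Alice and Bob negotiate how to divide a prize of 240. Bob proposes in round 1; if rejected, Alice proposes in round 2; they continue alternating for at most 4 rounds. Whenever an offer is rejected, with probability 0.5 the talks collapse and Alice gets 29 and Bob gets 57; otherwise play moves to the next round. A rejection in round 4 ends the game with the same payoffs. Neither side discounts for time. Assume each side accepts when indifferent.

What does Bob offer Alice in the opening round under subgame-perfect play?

86.75

By backward induction:
Round 4 (Alice proposes): Bob gets 57 if talks fail, so Alice offers 57 and keeps 183.
Round 3 (Bob proposes): rejecting gives Alice an expected 0.5 × 183 + 0.5 × 29 = 106; Bob offers that and keeps 134.
Round 2 (Alice proposes): rejecting gives Bob an expected 0.5 × 134 + 0.5 × 57 = 95.5, so Alice offers 95.5, keeping 144.5.
Round 1 (Bob proposes): rejecting gives Alice an expected 0.5 × 144.5 + 0.5 × 29 = 86.75; Bob offers that and keeps 153.25.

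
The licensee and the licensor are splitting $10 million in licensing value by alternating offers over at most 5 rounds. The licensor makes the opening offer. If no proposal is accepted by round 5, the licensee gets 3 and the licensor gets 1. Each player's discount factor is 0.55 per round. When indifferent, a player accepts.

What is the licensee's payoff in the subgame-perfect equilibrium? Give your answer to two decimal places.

Solve by backward induction from round 5.
Round 5 (the licensor proposes): the licensee gets 3 if talks fail, so the licensor offers 3 and keeps 7.
Round 4 (the licensee proposes): the licensor can get 7 next round, worth 0.55 × 7 = 3.85 now, so the licensee offers 3.85, keeping 6.15.
Round 3 (the licensor proposes): the licensee can get 6.15 next round, worth 0.55 × 6.15 = 3.3825 now, so the licensor offers 3.3825, keeping 6.6175.
Round 2 (the licensee proposes): the licensor can get 6.6175 next round, worth 0.55 × 6.6175 = 3.639625 now, so the licensee offers 3.639625, keeping 6.360375.
Round 1 (the licensor proposes): the licensee can get 6.360375 next round, worth 0.55 × 6.360375 = 3.49820625 now. The licensor offers 3.49820625 and keeps 10 − 3.49820625 = 6.50179375.

3.50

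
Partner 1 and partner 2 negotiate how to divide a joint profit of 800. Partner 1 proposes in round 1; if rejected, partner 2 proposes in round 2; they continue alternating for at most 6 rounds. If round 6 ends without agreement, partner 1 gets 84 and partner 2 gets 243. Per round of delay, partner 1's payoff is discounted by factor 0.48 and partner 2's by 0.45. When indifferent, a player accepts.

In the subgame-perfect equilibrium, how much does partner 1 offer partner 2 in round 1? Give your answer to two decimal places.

242.67

Round 6 (partner 2 proposes): partner 1 gets 84 if talks fail, so partner 2 offers 84 and keeps 716.
Round 5 (partner 1 proposes): partner 2 can get 716 next round, worth 0.45 × 716 = 322.2 now, so partner 1 offers 322.2, keeping 477.8.
Round 4 (partner 2 proposes): partner 1 can get 477.8 next round, worth 0.48 × 477.8 = 229.344 now. Partner 2 offers 229.344 and keeps 800 − 229.344 = 570.656.
Round 3 (partner 1 proposes): partner 2 can get 570.656 next round, worth 0.45 × 570.656 = 256.7952 now; partner 1 offers that and keeps 543.2048.
Round 2 (partner 2 proposes): partner 1 can get 543.2048 next round, worth 0.48 × 543.2048 = 260.738304 now. Partner 2 offers 260.738304 and keeps 800 − 260.738304 = 539.261696.
Round 1 (partner 1 proposes): partner 2 can get 539.261696 next round, worth 0.45 × 539.261696 = 242.6677632 now. Partner 1 offers 242.6677632 and keeps 800 − 242.6677632 = 557.3322368.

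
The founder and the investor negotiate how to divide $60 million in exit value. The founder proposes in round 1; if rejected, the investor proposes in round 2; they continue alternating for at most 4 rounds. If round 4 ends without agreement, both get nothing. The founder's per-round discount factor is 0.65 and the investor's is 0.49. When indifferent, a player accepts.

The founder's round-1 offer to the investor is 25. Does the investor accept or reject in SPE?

Accept

Round 4 (the investor proposes): the founder will accept anything ≥ 0, so the investor offers 0 and keeps 60.
Round 3 (the founder proposes): the investor can get 60 next round, worth 0.49 × 60 = 29.4 now; the founder offers that and keeps 30.6.
Round 2 (the investor proposes): the founder can get 30.6 next round, worth 0.65 × 30.6 = 19.89 now, so the investor offers 19.89, keeping 40.11.
So by rejecting in round 1, the investor gets 40.11 next round, worth 0.49 × 40.11 = 19.6539 now.
Offer 25 ≥ 19.6539, so the investor accepts.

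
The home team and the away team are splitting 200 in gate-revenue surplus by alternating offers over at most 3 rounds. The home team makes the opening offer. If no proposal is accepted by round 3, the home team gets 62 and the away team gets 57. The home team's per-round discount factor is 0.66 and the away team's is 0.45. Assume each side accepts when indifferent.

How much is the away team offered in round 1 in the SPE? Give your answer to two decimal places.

By backward induction:
Round 3 (the home team proposes): the away team gets 57 if talks fail, so the home team offers 57 and keeps 143.
Round 2 (the away team proposes): the home team can get 143 next round, worth 0.66 × 143 = 94.38 now, so the away team offers 94.38, keeping 105.62.
Round 1 (the home team proposes): the away team can get 105.62 next round, worth 0.45 × 105.62 = 47.529 now; the home team offers that and keeps 152.471.

47.53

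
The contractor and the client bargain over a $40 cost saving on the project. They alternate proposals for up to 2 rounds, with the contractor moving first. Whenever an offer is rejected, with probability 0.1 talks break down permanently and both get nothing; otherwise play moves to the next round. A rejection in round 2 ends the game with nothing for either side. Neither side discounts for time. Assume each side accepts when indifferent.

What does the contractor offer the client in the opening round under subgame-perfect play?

By backward induction:
Round 2 (the client proposes): rejection yields 0 for the contractor; the client offers 0 and keeps 40.
Round 1 (the contractor proposes): rejecting gives the client an expected 0.9 × 40 = 36. The contractor offers 36 and keeps 40 − 36 = 4.

36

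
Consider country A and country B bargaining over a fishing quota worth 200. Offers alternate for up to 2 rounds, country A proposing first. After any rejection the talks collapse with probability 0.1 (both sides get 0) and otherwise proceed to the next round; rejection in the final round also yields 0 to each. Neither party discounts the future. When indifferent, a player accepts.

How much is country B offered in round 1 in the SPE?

180

Round 2 (country B proposes): country A will accept anything ≥ 0, so country B offers 0 and keeps 200.
Round 1 (country A proposes): rejecting gives country B an expected 0.9 × 200 = 180. Country A offers 180 and keeps 200 − 180 = 20.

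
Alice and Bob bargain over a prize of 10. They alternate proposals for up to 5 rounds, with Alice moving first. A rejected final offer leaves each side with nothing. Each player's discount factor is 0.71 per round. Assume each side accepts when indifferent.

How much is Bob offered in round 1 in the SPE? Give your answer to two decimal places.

3.10

Round 5 (Alice proposes): Bob will accept anything ≥ 0, so Alice offers 0 and keeps 10.
Round 4 (Bob proposes): Alice can get 10 next round, worth 0.71 × 10 = 7.1 now, so Bob offers 7.1, keeping 2.9.
Round 3 (Alice proposes): Bob can get 2.9 next round, worth 0.71 × 2.9 = 2.059 now; Alice offers that and keeps 7.941.
Round 2 (Bob proposes): Alice can get 7.941 next round, worth 0.71 × 7.941 = 5.63811 now, so Bob offers 5.63811, keeping 4.36189.
Round 1 (Alice proposes): Bob can get 4.36189 next round, worth 0.71 × 4.36189 = 3.0969419 now, so Alice offers 3.0969419, keeping 6.9030581.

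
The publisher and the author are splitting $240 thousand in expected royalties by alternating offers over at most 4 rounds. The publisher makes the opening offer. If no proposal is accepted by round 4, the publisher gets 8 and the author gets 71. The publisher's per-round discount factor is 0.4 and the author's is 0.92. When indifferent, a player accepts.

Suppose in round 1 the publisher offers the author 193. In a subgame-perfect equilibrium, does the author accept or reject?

Reject

Work out the author's continuation value if the offer is rejected.
Round 4 (the author proposes): the publisher gets 8 if talks fail, so the author offers 8 and keeps 232.
Round 3 (the publisher proposes): the author can get 232 next round, worth 0.92 × 232 = 213.44 now. The publisher offers 213.44 and keeps 240 − 213.44 = 26.56.
Round 2 (the author proposes): the publisher can get 26.56 next round, worth 0.4 × 26.56 = 10.624 now. The author offers 10.624 and keeps 240 − 10.624 = 229.376.
So by rejecting in round 1, the author gets 229.376 next round, worth 0.92 × 229.376 = 211.02592 now.
Offer 193 < 211.02592, so the author rejects.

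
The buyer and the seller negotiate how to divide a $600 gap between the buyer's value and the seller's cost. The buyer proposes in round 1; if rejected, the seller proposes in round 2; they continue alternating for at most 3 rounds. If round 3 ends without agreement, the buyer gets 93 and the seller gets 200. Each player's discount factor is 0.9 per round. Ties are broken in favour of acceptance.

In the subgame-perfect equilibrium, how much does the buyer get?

384

Solve by backward induction from round 3.
Round 3 (the buyer proposes): the seller gets 200 if talks fail, so the buyer offers 200 and keeps 400.
Round 2 (the seller proposes): the buyer can get 400 next round, worth 0.9 × 400 = 360 now; the seller offers that and keeps 240.
Round 1 (the buyer proposes): the seller can get 240 next round, worth 0.9 × 240 = 216 now, so the buyer offers 216, keeping 384.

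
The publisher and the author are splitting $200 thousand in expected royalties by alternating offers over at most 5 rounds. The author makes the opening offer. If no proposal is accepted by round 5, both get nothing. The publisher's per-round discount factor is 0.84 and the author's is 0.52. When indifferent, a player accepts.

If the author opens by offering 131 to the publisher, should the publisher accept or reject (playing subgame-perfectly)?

Accept

Work out the publisher's continuation value if the offer is rejected.
Round 5 (the author proposes): the publisher will accept anything ≥ 0, so the author offers 0 and keeps 200.
Round 4 (the publisher proposes): the author can get 200 next round, worth 0.52 × 200 = 104 now; the publisher offers that and keeps 96.
Round 3 (the author proposes): the publisher can get 96 next round, worth 0.84 × 96 = 80.64 now; the author offers that and keeps 119.36.
Round 2 (the publisher proposes): the author can get 119.36 next round, worth 0.52 × 119.36 = 62.0672 now; the publisher offers that and keeps 137.9328.
So by rejecting in round 1, the publisher gets 137.9328 next round, worth 0.84 × 137.9328 = 115.863552 now.
Offer 131 ≥ 115.863552, so the publisher accepts.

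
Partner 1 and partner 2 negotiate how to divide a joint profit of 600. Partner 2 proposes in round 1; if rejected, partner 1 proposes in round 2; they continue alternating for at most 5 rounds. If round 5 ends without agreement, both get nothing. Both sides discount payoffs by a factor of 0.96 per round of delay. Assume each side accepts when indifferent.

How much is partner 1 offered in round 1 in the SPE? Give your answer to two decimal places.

Round 5 (partner 2 proposes): rejection yields 0 for partner 1; partner 2 offers 0 and keeps 600.
Round 4 (partner 1 proposes): partner 2 can get 600 next round, worth 0.96 × 600 = 576 now, so partner 1 offers 576, keeping 24.
Round 3 (partner 2 proposes): partner 1 can get 24 next round, worth 0.96 × 24 = 23.04 now, so partner 2 offers 23.04, keeping 576.96.
Round 2 (partner 1 proposes): partner 2 can get 576.96 next round, worth 0.96 × 576.96 = 553.8816 now, so partner 1 offers 553.8816, keeping 46.1184.
Round 1 (partner 2 proposes): partner 1 can get 46.1184 next round, worth 0.96 × 46.1184 = 44.273664 now, so partner 2 offers 44.273664, keeping 555.726336.

44.27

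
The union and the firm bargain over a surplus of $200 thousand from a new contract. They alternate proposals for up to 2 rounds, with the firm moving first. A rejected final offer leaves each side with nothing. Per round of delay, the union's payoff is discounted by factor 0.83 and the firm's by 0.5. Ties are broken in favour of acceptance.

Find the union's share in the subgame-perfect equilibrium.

166

Solve by backward induction from round 2.
Round 2 (the union proposes): the firm will accept anything ≥ 0, so the union offers 0 and keeps 200.
Round 1 (the firm proposes): the union can get 200 next round, worth 0.83 × 200 = 166 now, so the firm offers 166, keeping 34.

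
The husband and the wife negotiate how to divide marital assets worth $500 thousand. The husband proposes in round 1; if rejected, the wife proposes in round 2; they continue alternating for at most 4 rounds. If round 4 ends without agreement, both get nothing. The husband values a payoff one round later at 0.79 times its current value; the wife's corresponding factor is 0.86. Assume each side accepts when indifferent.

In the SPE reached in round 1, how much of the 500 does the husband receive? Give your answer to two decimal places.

Round 4 (the wife proposes): rejection yields 0 for the husband; the wife offers 0 and keeps 500.
Round 3 (the husband proposes): the wife can get 500 next round, worth 0.86 × 500 = 430 now; the husband offers that and keeps 70.
Round 2 (the wife proposes): the husband can get 70 next round, worth 0.79 × 70 = 55.3 now; the wife offers that and keeps 444.7.
Round 1 (the husband proposes): the wife can get 444.7 next round, worth 0.86 × 444.7 = 382.442 now, so the husband offers 382.442, keeping 117.558.

117.56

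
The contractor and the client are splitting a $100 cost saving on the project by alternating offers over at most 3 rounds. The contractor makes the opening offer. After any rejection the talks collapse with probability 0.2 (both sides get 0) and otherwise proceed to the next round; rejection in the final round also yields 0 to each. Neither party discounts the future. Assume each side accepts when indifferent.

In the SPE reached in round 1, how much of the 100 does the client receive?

16

By backward induction:
Round 3 (the contractor proposes): rejection yields 0 for the client; the contractor offers 0 and keeps 100.
Round 2 (the client proposes): rejecting gives the contractor an expected 0.8 × 100 = 80, so the client offers 80, keeping 20.
Round 1 (the contractor proposes): rejecting gives the client an expected 0.8 × 20 = 16, so the contractor offers 16, keeping 84.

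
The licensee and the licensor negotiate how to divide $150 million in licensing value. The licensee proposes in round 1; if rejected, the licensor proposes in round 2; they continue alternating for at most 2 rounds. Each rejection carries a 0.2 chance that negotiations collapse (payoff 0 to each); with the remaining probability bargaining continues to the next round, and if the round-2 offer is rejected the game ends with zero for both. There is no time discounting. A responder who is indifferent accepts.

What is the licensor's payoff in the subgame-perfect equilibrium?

120

Round 2 (the licensor proposes): the licensee will accept anything ≥ 0, so the licensor offers 0 and keeps 150.
Round 1 (the licensee proposes): rejecting gives the licensor an expected 0.8 × 150 = 120; the licensee offers that and keeps 30.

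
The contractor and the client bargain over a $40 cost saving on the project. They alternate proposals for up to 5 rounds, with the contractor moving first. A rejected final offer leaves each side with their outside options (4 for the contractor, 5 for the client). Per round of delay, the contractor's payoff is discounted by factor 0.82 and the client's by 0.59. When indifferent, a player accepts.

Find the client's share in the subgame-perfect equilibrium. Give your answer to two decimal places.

7.47

Round 5 (the contractor proposes): the client gets 5 if talks fail, so the contractor offers 5 and keeps 35.
Round 4 (the client proposes): the contractor can get 35 next round, worth 0.82 × 35 = 28.7 now. The client offers 28.7 and keeps 40 − 28.7 = 11.3.
Round 3 (the contractor proposes): the client can get 11.3 next round, worth 0.59 × 11.3 = 6.667 now; the contractor offers that and keeps 33.333.
Round 2 (the client proposes): the contractor can get 33.333 next round, worth 0.82 × 33.333 = 27.33306 now; the client offers that and keeps 12.66694.
Round 1 (the contractor proposes): the client can get 12.66694 next round, worth 0.59 × 12.66694 = 7.4734946 now, so the contractor offers 7.4734946, keeping 32.5265054.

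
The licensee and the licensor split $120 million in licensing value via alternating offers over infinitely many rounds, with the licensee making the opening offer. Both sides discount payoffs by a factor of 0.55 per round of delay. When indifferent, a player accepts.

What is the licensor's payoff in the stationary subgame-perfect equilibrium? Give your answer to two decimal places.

In a stationary SPE each proposer offers the other exactly their discounted continuation value.
If the licensee keeps x when proposing and the licensor keeps y when proposing, then x = 120 − 0.55y and y = 120 − 0.55x.
Solving: x = 120(1 − 0.55) / (1 − 0.55·0.55) = 54 / 0.6975 ≈ 77.4194.
The licensor gets 120 − 77.4194 ≈ 42.5806.

42.58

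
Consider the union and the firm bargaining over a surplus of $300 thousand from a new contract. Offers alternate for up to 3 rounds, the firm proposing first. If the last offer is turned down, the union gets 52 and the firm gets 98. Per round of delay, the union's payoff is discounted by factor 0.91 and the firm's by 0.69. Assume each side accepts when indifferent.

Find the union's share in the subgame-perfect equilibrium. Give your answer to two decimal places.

Round 3 (the firm proposes): the union gets 52 if talks fail, so the firm offers 52 and keeps 248.
Round 2 (the union proposes): the firm can get 248 next round, worth 0.69 × 248 = 171.12 now. The union offers 171.12 and keeps 300 − 171.12 = 128.88.
Round 1 (the firm proposes): the union can get 128.88 next round, worth 0.91 × 128.88 = 117.2808 now, so the firm offers 117.2808, keeping 182.7192.

117.28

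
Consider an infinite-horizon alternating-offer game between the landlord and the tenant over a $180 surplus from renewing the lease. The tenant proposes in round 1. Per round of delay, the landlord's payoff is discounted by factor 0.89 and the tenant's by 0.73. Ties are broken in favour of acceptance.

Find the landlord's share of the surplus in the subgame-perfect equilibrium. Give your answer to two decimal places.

123.48

When the tenant proposes, the landlord accepts any offer worth at least 0.89 times what the landlord would get by proposing next round; and vice versa.
This gives x = 180 − 0.89y and y = 180 − 0.73x, where x and y are each side's share when it proposes.
Hence (1 − 0.89·0.73)x = 180(1 − 0.89), i.e. 0.3503·x = 19.8.
x ≈ 56.5230; the landlord's share is 180 − x ≈ 123.4770.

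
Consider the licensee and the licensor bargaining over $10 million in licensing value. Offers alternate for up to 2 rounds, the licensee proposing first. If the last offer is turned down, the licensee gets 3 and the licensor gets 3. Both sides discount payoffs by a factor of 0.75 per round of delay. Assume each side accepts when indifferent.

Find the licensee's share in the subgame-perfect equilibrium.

4.75

Round 2 (the licensor proposes): the licensee gets 3 if talks fail, so the licensor offers 3 and keeps 7.
Round 1 (the licensee proposes): the licensor can get 7 next round, worth 0.75 × 7 = 5.25 now. The licensee offers 5.25 and keeps 10 − 5.25 = 4.75.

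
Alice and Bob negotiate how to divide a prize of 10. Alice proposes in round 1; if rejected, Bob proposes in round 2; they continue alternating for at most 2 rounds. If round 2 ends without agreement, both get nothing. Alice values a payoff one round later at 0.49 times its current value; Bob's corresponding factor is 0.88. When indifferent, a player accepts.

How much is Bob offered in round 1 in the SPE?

Solve by backward induction from round 2.
Round 2 (Bob proposes): Alice will accept anything ≥ 0, so Bob offers 0 and keeps 10.
Round 1 (Alice proposes): Bob can get 10 next round, worth 0.88 × 10 = 8.8 now. Alice offers 8.8 and keeps 10 − 8.8 = 1.2.

8.8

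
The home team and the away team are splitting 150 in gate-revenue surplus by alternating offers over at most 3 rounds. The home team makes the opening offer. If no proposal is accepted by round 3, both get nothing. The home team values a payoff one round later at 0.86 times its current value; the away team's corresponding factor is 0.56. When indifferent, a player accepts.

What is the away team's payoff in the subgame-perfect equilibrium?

11.76

By backward induction:
Round 3 (the home team proposes): rejection yields 0 for the away team; the home team offers 0 and keeps 150.
Round 2 (the away team proposes): the home team can get 150 next round, worth 0.86 × 150 = 129 now, so the away team offers 129, keeping 21.
Round 1 (the home team proposes): the away team can get 21 next round, worth 0.56 × 21 = 11.76 now, so the home team offers 11.76, keeping 138.24.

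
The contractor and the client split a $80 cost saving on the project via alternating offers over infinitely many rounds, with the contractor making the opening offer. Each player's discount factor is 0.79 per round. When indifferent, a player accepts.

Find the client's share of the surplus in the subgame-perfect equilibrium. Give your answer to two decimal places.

35.31

Let x be the contractor's share when the contractor proposes and y be the client's share when the client proposes.
The client accepts iff offered ≥ 0.79·y, so x = 80 − 0.79y. Symmetrically y = 80 − 0.79x.
Substituting: x = 80 − 0.79(80 − 0.79x), giving x(1 − 0.79·0.79) = 80(1 − 0.79).
So x = 80 × 0.21 / 0.3759 ≈ 44.6927, and the client receives 80 − x ≈ 35.3073.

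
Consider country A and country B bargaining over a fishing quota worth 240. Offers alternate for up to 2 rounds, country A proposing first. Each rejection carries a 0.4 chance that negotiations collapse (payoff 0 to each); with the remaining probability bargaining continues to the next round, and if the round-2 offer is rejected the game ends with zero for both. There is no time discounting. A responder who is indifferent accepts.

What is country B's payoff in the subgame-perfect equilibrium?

144

Round 2 (country B proposes): country A will accept anything ≥ 0, so country B offers 0 and keeps 240.
Round 1 (country A proposes): rejecting gives country B an expected 0.6 × 240 = 144; country A offers that and keeps 96.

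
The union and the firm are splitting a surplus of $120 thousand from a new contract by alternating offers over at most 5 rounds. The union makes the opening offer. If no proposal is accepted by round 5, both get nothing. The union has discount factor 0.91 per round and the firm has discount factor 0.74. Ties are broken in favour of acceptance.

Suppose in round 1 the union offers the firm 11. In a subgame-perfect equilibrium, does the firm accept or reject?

Round 5 (the union proposes): rejection yields 0 for the firm; the union offers 0 and keeps 120.
Round 4 (the firm proposes): the union can get 120 next round, worth 0.91 × 120 = 109.2 now. The firm offers 109.2 and keeps 120 − 109.2 = 10.8.
Round 3 (the union proposes): the firm can get 10.8 next round, worth 0.74 × 10.8 = 7.992 now; the union offers that and keeps 112.008.
Round 2 (the firm proposes): the union can get 112.008 next round, worth 0.91 × 112.008 = 101.92728 now, so the firm offers 101.92728, keeping 18.07272.
So by rejecting in round 1, the firm gets 18.07272 next round, worth 0.74 × 18.07272 = 13.3738128 now.
Offer 11 < 13.3738128, so the firm rejects.

Reject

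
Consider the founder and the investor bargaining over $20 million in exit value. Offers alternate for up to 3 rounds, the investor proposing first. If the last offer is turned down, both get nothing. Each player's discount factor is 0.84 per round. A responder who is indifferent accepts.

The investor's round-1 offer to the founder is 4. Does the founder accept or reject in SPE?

Round 3 (the investor proposes): rejection yields 0 for the founder; the investor offers 0 and keeps 20.
Round 2 (the founder proposes): the investor can get 20 next round, worth 0.84 × 20 = 16.8 now, so the founder offers 16.8, keeping 3.2.
So by rejecting in round 1, the founder gets 3.2 next round, worth 0.84 × 3.2 = 2.688 now.
Offer 4 ≥ 2.688, so the founder accepts.

Accept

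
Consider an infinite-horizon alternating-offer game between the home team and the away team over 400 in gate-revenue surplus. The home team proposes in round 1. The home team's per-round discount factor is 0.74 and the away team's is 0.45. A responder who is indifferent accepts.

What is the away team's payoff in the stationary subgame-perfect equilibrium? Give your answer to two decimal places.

When the home team proposes, the away team accepts any offer worth at least 0.45 times what the away team would get by proposing next round; and vice versa.
This gives x = 400 − 0.45y and y = 400 − 0.74x, where x and y are each side's share when it proposes.
Hence (1 − 0.45·0.74)x = 400(1 − 0.45), i.e. 0.667·x = 220.
x ≈ 329.8351; the away team's share is 400 − x ≈ 70.1649.

70.16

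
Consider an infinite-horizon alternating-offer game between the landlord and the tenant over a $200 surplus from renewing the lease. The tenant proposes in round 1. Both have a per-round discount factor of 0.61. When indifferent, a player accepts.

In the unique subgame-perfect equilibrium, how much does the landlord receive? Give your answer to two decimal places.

75.78

Let x be the tenant's share when the tenant proposes and y be the landlord's share when the landlord proposes.
The landlord accepts iff offered ≥ 0.61·y, so x = 200 − 0.61y. Symmetrically y = 200 − 0.61x.
Substituting: x = 200 − 0.61(200 − 0.61x), giving x(1 − 0.61·0.61) = 200(1 − 0.61).
So x = 200 × 0.39 / 0.6279 ≈ 124.2236, and the landlord receives 200 − x ≈ 75.7764.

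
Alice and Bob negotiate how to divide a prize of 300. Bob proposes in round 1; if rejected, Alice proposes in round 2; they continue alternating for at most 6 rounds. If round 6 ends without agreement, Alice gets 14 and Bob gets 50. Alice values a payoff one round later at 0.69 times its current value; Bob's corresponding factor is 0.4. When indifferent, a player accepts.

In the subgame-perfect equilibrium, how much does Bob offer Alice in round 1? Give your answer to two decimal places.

Round 6 (Alice proposes): Bob gets 50 if talks fail, so Alice offers 50 and keeps 250.
Round 5 (Bob proposes): Alice can get 250 next round, worth 0.69 × 250 = 172.5 now, so Bob offers 172.5, keeping 127.5.
Round 4 (Alice proposes): Bob can get 127.5 next round, worth 0.4 × 127.5 = 51 now; Alice offers that and keeps 249.
Round 3 (Bob proposes): Alice can get 249 next round, worth 0.69 × 249 = 171.81 now. Bob offers 171.81 and keeps 300 − 171.81 = 128.19.
Round 2 (Alice proposes): Bob can get 128.19 next round, worth 0.4 × 128.19 = 51.276 now, so Alice offers 51.276, keeping 248.724.
Round 1 (Bob proposes): Alice can get 248.724 next round, worth 0.69 × 248.724 = 171.61956 now. Bob offers 171.61956 and keeps 300 − 171.61956 = 128.38044.

171.62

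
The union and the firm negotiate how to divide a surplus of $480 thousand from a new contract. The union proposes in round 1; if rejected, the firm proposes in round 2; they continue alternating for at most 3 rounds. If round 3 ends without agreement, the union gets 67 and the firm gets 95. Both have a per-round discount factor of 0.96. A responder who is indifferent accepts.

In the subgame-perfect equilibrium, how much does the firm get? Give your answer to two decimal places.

105.98

Round 3 (the union proposes): the firm gets 95 if talks fail, so the union offers 95 and keeps 385.
Round 2 (the firm proposes): the union can get 385 next round, worth 0.96 × 385 = 369.6 now; the firm offers that and keeps 110.4.
Round 1 (the union proposes): the firm can get 110.4 next round, worth 0.96 × 110.4 = 105.984 now. The union offers 105.984 and keeps 480 − 105.984 = 374.016.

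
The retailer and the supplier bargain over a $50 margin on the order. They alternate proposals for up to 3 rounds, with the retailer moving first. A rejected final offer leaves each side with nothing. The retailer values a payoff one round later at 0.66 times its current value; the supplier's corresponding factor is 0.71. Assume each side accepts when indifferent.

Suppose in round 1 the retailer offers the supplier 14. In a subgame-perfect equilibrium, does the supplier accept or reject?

Work out the supplier's continuation value if the offer is rejected.
Round 3 (the retailer proposes): the supplier will accept anything ≥ 0, so the retailer offers 0 and keeps 50.
Round 2 (the supplier proposes): the retailer can get 50 next round, worth 0.66 × 50 = 33 now. The supplier offers 33 and keeps 50 − 33 = 17.
So by rejecting in round 1, the supplier gets 17 next round, worth 0.71 × 17 = 12.07 now.
Offer 14 ≥ 12.07, so the supplier accepts.

Accept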